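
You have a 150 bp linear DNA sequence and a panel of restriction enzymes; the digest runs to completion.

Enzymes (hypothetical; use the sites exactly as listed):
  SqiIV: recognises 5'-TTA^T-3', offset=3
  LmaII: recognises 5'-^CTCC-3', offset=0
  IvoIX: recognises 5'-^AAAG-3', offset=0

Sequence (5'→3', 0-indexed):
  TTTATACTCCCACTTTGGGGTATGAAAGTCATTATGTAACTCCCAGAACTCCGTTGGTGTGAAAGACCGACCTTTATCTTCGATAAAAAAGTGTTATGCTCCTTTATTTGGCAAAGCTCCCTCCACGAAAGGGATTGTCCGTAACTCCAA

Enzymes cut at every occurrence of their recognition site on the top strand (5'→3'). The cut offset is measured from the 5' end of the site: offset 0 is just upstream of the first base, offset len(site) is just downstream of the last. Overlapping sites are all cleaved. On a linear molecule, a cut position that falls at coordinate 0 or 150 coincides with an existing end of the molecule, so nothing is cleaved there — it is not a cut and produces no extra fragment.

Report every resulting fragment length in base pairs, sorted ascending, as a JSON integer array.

[2,2,4,4,4,5,6,6,7,8,9,9,10,11,13,15,17,18]

Scan for sites:
  SqiIV TTAT/3: at [1, 31, 73, 93, 103] ⇒ [4, 34, 76, 96, 106]
  LmaII CTCC/0: at [6, 39, 48, 98, 116, 120, 144] ⇒ [6, 39, 48, 98, 116, 120, 144]
  IvoIX AAAG/0: at [24, 61, 87, 112, 127] ⇒ [24, 61, 87, 112, 127]

Pooled cuts: [4, 6, 24, 34, 39, 48, 61, 76, 87, 96, 98, 106, 112, 116, 120, 127, 144]

Fragments:
  [0,4): 4 bp
  [4,6): 2 bp
  [6,24): 18 bp
  [24,34): 10 bp
  [34,39): 5 bp
  [39,48): 9 bp
  [48,61): 13 bp
  [61,76): 15 bp
  [76,87): 11 bp
  [87,96): 9 bp
  [96,98): 2 bp
  [98,106): 8 bp
  [106,112): 6 bp
  [112,116): 4 bp
  [116,120): 4 bp
  [120,127): 7 bp
  [127,144): 17 bp
  [144,150): 6 bp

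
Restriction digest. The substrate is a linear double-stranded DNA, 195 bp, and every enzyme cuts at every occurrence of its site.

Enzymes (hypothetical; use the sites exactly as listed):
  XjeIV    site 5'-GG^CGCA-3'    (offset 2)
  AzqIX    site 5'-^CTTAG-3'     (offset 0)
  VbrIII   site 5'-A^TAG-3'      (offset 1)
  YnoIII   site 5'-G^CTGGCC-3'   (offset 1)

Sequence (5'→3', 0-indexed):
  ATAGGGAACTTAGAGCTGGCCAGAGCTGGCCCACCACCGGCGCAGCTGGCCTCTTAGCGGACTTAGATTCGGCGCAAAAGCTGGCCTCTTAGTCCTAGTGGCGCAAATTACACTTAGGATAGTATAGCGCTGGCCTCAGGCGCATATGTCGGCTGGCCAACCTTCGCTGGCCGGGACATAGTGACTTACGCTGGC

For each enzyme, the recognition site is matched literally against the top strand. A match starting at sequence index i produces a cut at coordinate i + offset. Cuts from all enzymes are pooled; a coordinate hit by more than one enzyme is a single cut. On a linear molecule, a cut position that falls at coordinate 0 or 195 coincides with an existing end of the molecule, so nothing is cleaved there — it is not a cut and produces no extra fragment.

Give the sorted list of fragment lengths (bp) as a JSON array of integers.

Scan for sites:
  XjeIV GGCGCA/2: at [38, 70, 99, 138] ⇒ [40, 72, 101, 140]
  AzqIX CTTAG/0: at [8, 52, 61, 87, 112] ⇒ [8, 52, 61, 87, 112]
  VbrIII ATAG/1: at [0, 118, 123, 177] ⇒ [1, 119, 124, 178]
  YnoIII GCTGGCC/1: at [14, 24, 44, 79, 128, 151, 165] ⇒ [15, 25, 45, 80, 129, 152, 166]

All cut coordinates (distinct, sorted): [1, 8, 15, 25, 40, 45, 52, 61, 72, 80, 87, 101, 112, 119, 124, 129, 140, 152, 166, 178]

Fragments:
  [0,1): 1 bp
  [1,8): 7 bp
  [8,15): 7 bp
  [15,25): 10 bp
  [25,40): 15 bp
  [40,45): 5 bp
  [45,52): 7 bp
  [52,61): 9 bp
  [61,72): 11 bp
  [72,80): 8 bp
  [80,87): 7 bp
  [87,101): 14 bp
  [101,112): 11 bp
  [112,119): 7 bp
  [119,124): 5 bp
  [124,129): 5 bp
  [129,140): 11 bp
  [140,152): 12 bp
  [152,166): 14 bp
  [166,178): 12 bp
  [178,195): 17 bp

[1,5,5,5,7,7,7,7,7,8,9,10,11,11,11,12,12,14,14,15,17]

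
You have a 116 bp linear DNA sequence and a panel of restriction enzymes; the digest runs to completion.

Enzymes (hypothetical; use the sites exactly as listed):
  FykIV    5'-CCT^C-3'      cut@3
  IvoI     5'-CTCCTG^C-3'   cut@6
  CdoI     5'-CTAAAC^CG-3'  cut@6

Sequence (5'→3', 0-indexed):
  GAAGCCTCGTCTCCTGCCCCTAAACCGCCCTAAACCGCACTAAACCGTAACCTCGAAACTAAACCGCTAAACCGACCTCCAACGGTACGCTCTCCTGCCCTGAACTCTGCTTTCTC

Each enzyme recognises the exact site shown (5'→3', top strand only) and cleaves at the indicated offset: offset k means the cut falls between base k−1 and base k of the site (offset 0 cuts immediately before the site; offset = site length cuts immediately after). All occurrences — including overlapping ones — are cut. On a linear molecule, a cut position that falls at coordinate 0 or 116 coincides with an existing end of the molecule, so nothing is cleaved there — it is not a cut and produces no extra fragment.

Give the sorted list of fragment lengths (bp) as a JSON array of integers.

[6,7,8,8,9,9,10,10,11,19,19]

Per-enzyme occurrences:
  FykIV (CCTC, off=3): starts [4, 50, 75] → cuts [7, 53, 78]
  IvoI (CTCCTGC, off=6): starts [10, 91] → cuts [16, 97]
  CdoI (CTAAACCG, off=6): starts [19, 29, 39, 58, 66] → cuts [25, 35, 45, 64, 72]

Pooled cuts: [7, 16, 25, 35, 45, 53, 64, 72, 78, 97]

Fragments:
  [0,7): 7 bp
  [7,16): 9 bp
  [16,25): 9 bp
  [25,35): 10 bp
  [35,45): 10 bp
  [45,53): 8 bp
  [53,64): 11 bp
  [64,72): 8 bp
  [72,78): 6 bp
  [78,97): 19 bp
  [97,116): 19 bp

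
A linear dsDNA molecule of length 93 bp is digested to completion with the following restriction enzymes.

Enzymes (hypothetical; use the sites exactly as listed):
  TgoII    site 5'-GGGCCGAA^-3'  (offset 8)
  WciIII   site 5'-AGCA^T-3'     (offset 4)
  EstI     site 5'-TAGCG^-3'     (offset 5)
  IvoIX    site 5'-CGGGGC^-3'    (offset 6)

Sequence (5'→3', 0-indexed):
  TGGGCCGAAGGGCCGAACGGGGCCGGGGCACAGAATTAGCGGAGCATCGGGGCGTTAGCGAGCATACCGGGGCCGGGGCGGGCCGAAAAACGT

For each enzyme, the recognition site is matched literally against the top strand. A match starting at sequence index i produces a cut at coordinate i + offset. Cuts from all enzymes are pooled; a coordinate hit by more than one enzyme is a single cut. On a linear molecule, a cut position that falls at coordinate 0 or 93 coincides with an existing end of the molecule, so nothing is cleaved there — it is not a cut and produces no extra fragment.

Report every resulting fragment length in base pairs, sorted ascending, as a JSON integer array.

Site scan:
  TgoII (GGGCCGAA, off=8): starts [1, 9, 79] → cuts [9, 17, 87]
  WciIII (AGCAT, off=4): starts [42, 60] → cuts [46, 64]
  EstI (TAGCG, off=5): starts [36, 55] → cuts [41, 60]
  IvoIX (CGGGGC, off=6): starts [17, 23, 47, 67, 73] → cuts [23, 29, 53, 73, 79]

All cut coordinates (distinct, sorted): [9, 17, 23, 29, 41, 46, 53, 60, 64, 73, 79, 87]

Fragments:
  [0,9): 9 bp
  [9,17): 8 bp
  [17,23): 6 bp
  [23,29): 6 bp
  [29,41): 12 bp
  [41,46): 5 bp
  [46,53): 7 bp
  [53,60): 7 bp
  [60,64): 4 bp
  [64,73): 9 bp
  [73,79): 6 bp
  [79,87): 8 bp
  [87,93): 6 bp

[4,5,6,6,6,6,7,7,8,8,9,9,12]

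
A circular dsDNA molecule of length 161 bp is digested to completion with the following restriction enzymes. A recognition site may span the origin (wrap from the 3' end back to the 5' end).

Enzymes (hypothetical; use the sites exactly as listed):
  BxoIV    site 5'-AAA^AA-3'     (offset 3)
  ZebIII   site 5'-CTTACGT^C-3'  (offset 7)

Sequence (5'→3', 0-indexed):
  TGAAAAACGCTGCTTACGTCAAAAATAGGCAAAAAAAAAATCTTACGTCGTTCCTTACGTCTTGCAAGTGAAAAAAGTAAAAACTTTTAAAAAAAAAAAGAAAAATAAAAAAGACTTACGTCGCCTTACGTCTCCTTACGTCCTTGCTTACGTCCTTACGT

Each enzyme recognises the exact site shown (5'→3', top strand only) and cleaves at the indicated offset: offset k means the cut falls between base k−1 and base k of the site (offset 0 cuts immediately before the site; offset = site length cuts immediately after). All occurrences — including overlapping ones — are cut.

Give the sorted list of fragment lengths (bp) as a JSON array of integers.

[1,1,1,1,1,1,1,1,1,1,1,1,1,4,6,6,7,10,10,10,10,10,11,12,12,13,13,14]

Per-enzyme occurrences:
  BxoIV AAAAA/3: at [2, 20, 30, 31, 32, 33, 34, 35, 70, 71, 78, 88, 89, 90, 91, 92, 93, 94, 100, 106, 107] ⇒ [5, 23, 33, 34, 35, 36, 37, 38, 73, 74, 81, 91, 92, 93, 94, 95, 96, 97, 103, 109, 110]
  ZebIII CTTACGTC/7: at [12, 41, 53, 114, 124, 134, 146] ⇒ [19, 48, 60, 121, 131, 141, 153]

All cut coordinates (distinct, sorted): [5, 19, 23, 33, 34, 35, 36, 37, 38, 48, 60, 73, 74, 81, 91, 92, 93, 94, 95, 96, 97, 103, 109, 110, 121, 131, 141, 153]

Fragment lengths:
  5→19: 14 bp
  19→23: 4 bp
  23→33: 10 bp
  33→34: 1 bp
  34→35: 1 bp
  35→36: 1 bp
  36→37: 1 bp
  37→38: 1 bp
  38→48: 10 bp
  48→60: 12 bp
  60→73: 13 bp
  73→74: 1 bp
  74→81: 7 bp
  81→91: 10 bp
  91→92: 1 bp
  92→93: 1 bp
  93→94: 1 bp
  94→95: 1 bp
  95→96: 1 bp
  96→97: 1 bp
  97→103: 6 bp
  103→109: 6 bp
  109→110: 1 bp
  110→121: 11 bp
  121→131: 10 bp
  131→141: 10 bp
  141→153: 12 bp
  153→5 (wrap): 161-153+5 = 13 bp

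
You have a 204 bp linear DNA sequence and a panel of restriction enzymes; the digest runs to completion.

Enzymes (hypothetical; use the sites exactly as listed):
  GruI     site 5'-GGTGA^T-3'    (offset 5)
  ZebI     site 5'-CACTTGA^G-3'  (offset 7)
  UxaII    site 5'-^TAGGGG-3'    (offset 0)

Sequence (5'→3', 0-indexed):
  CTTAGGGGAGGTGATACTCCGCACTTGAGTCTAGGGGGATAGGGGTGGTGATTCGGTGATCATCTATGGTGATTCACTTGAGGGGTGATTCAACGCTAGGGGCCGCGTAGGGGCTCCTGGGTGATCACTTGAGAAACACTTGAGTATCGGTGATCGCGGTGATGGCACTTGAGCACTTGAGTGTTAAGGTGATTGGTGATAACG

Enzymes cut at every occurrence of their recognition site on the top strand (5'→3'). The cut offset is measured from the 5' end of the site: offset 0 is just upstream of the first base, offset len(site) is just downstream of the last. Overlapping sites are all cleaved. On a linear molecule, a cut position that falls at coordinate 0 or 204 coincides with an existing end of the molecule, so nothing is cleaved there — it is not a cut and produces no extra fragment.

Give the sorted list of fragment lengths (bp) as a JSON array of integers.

[2,3,5,7,7,8,8,8,8,8,9,9,10,10,11,11,12,12,12,13,14,17]

Site scan:
  GruI GGTGAT/5: at [9, 46, 54, 67, 83, 119, 148, 157, 187, 194] ⇒ [14, 51, 59, 72, 88, 124, 153, 162, 192, 199]
  ZebI CACTTGAG/7: at [21, 74, 125, 136, 165, 173] ⇒ [28, 81, 132, 143, 172, 180]
  UxaII TAGGGG/0: at [2, 31, 39, 96, 107] ⇒ [2, 31, 39, 96, 107]

All cut coordinates (distinct, sorted): [2, 14, 28, 31, 39, 51, 59, 72, 81, 88, 96, 107, 124, 132, 143, 153, 162, 172, 180, 192, 199]

Fragments:
  [0,2): 2 bp
  [2,14): 12 bp
  [14,28): 14 bp
  [28,31): 3 bp
  [31,39): 8 bp
  [39,51): 12 bp
  [51,59): 8 bp
  [59,72): 13 bp
  [72,81): 9 bp
  [81,88): 7 bp
  [88,96): 8 bp
  [96,107): 11 bp
  [107,124): 17 bp
  [124,132): 8 bp
  [132,143): 11 bp
  [143,153): 10 bp
  [153,162): 9 bp
  [162,172): 10 bp
  [172,180): 8 bp
  [180,192): 12 bp
  [192,199): 7 bp
  [199,204): 5 bp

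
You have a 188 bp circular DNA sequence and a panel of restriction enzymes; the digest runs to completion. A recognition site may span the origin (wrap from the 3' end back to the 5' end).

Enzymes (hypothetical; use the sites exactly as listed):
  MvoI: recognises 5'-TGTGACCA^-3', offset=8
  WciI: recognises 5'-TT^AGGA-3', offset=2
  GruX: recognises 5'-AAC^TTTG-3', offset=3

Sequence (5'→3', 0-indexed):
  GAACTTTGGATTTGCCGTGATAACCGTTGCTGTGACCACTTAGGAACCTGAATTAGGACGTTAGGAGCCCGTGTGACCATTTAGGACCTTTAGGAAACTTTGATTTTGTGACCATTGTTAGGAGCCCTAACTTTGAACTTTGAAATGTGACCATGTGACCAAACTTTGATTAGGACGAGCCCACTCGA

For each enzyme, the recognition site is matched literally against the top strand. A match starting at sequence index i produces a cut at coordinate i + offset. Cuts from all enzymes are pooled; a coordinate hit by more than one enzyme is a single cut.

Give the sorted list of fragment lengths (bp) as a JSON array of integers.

[3,3,3,5,7,7,7,8,8,9,12,13,15,16,17,21,34]

Scan for sites:
  MvoI TGTGACCA/8: at [30, 71, 106, 145, 153] ⇒ [38, 79, 114, 153, 161]
  WciI TTAGGA/2: at [39, 52, 60, 80, 89, 117, 169] ⇒ [41, 54, 62, 82, 91, 119, 171]
  GruX AACTTTG/3: at [1, 95, 128, 135, 161] ⇒ [4, 98, 131, 138, 164]

Pooled cuts: [4, 38, 41, 54, 62, 79, 82, 91, 98, 114, 119, 131, 138, 153, 161, 164, 171]

Fragment lengths:
  4→38: 34 bp
  38→41: 3 bp
  41→54: 13 bp
  54→62: 8 bp
  62→79: 17 bp
  79→82: 3 bp
  82→91: 9 bp
  91→98: 7 bp
  98→114: 16 bp
  114→119: 5 bp
  119→131: 12 bp
  131→138: 7 bp
  138→153: 15 bp
  153→161: 8 bp
  161→164: 3 bp
  164→171: 7 bp
  171→4 (wrap): 188-171+4 = 21 bp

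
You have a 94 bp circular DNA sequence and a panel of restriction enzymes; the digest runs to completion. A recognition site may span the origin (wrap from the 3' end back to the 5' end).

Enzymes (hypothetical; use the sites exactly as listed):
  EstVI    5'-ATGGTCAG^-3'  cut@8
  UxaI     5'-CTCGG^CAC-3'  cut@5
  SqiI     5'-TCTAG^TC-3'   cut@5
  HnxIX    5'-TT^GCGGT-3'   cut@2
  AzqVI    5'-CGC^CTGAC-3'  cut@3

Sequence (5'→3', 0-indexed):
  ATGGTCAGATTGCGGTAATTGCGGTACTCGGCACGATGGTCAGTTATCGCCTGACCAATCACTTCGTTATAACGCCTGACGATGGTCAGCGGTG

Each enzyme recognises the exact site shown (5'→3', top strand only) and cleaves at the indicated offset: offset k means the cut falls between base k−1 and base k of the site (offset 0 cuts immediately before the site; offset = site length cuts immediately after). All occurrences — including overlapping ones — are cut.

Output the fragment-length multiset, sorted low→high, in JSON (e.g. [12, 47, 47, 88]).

Per-enzyme occurrences:
  EstVI ATGGTCAG/8: at [0, 35, 81] ⇒ [8, 43, 89]
  UxaI CTCGGCAC/5: at [26] ⇒ [31]
  SqiI (TCTAGTC, off=5): no sites
  HnxIX TTGCGGT/2: at [9, 18] ⇒ [11, 20]
  AzqVI CGCCTGAC/3: at [47, 72] ⇒ [50, 75]

Pooled cuts: [8, 11, 20, 31, 43, 50, 75, 89]

Fragment lengths:
  8→11: 3 bp
  11→20: 9 bp
  20→31: 11 bp
  31→43: 12 bp
  43→50: 7 bp
  50→75: 25 bp
  75→89: 14 bp
  89→8 (wrap): 94-89+8 = 13 bp

[3,7,9,11,12,13,14,25]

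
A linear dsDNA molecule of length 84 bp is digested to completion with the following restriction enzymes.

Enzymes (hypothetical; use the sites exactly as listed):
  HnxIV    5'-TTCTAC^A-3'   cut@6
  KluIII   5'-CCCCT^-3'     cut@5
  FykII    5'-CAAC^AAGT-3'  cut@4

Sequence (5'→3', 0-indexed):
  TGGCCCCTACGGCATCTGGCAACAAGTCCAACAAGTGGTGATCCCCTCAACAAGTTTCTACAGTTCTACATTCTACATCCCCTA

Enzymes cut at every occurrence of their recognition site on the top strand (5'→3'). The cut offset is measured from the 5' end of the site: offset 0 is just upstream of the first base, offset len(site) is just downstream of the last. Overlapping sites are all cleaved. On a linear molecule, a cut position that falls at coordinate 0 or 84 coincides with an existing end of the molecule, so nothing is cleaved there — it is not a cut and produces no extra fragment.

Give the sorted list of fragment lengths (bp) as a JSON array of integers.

[1,4,7,7,8,8,9,10,15,15]

Per-enzyme occurrences:
  HnxIV TTCTACA/6: at [55, 63, 70] ⇒ [61, 69, 76]
  KluIII CCCCT/5: at [3, 42, 78] ⇒ [8, 47, 83]
  FykII CAACAAGT/4: at [19, 28, 47] ⇒ [23, 32, 51]

Pooled cuts: [8, 23, 32, 47, 51, 61, 69, 76, 83]

Fragment lengths:
  [0,8): 8 bp
  [8,23): 15 bp
  [23,32): 9 bp
  [32,47): 15 bp
  [47,51): 4 bp
  [51,61): 10 bp
  [61,69): 8 bp
  [69,76): 7 bp
  [76,83): 7 bp
  [83,84): 1 bp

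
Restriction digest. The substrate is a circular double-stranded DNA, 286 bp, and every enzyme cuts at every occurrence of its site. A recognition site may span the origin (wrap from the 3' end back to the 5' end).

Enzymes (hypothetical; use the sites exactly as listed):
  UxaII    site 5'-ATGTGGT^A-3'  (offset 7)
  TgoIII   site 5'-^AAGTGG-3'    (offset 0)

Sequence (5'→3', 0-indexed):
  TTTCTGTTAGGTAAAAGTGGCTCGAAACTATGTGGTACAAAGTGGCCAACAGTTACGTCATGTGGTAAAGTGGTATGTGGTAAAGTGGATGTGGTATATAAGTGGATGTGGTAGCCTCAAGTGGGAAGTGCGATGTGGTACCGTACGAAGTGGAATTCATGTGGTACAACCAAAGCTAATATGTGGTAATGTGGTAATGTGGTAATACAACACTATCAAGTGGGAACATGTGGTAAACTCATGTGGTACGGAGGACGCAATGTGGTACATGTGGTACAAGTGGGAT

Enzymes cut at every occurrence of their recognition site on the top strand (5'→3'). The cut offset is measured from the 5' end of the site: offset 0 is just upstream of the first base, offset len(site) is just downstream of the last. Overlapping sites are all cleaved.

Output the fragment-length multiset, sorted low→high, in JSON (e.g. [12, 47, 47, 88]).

[1,1,2,3,4,6,8,8,8,9,13,13,13,14,14,17,18,19,21,22,22,23,27]

Site scan:
  UxaII (ATGTGGTA, off=7): starts [29, 59, 74, 88, 105, 132, 158, 180, 188, 196, 227, 240, 259, 268] → cuts [36, 66, 81, 95, 112, 139, 165, 187, 195, 203, 234, 247, 266, 275]
  TgoIII (AAGTGG, off=0): starts [14, 39, 67, 82, 99, 118, 147, 217, 277] → cuts [14, 39, 67, 82, 99, 118, 147, 217, 277]

Pooled cuts: [14, 36, 39, 66, 67, 81, 82, 95, 99, 112, 118, 139, 147, 165, 187, 195, 203, 217, 234, 247, 266, 275, 277]

Fragments:
  14→36: 22 bp
  36→39: 3 bp
  39→66: 27 bp
  66→67: 1 bp
  67→81: 14 bp
  81→82: 1 bp
  82→95: 13 bp
  95→99: 4 bp
  99→112: 13 bp
  112→118: 6 bp
  118→139: 21 bp
  139→147: 8 bp
  147→165: 18 bp
  165→187: 22 bp
  187→195: 8 bp
  195→203: 8 bp
  203→217: 14 bp
  217→234: 17 bp
  234→247: 13 bp
  247→266: 19 bp
  266→275: 9 bp
  275→277: 2 bp
  277→14 (wrap): 286-277+14 = 23 bp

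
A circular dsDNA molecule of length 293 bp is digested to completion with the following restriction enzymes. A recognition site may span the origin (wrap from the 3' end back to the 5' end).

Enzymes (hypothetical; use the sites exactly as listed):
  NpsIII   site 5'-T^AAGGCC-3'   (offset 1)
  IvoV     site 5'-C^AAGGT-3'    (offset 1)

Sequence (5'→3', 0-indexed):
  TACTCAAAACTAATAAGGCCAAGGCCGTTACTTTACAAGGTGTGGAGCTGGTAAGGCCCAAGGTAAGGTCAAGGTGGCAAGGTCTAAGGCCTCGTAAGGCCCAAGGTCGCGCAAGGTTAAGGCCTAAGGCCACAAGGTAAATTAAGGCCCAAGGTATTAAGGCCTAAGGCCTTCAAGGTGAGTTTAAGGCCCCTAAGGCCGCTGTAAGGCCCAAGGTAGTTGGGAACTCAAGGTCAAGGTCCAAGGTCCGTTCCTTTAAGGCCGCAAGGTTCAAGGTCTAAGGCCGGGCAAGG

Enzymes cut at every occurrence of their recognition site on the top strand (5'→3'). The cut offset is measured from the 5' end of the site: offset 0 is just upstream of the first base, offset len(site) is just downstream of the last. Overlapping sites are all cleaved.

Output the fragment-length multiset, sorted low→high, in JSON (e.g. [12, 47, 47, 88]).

[6,6,7,7,7,7,7,7,7,7,7,7,8,8,8,8,9,9,10,10,10,10,11,11,11,15,16,17,18,22]

Site scan:
  NpsIII (TAAGGCC, off=1): starts [13, 51, 84, 94, 117, 124, 142, 157, 164, 184, 193, 204, 256, 278] → cuts [14, 52, 85, 95, 118, 125, 143, 158, 165, 185, 194, 205, 257, 279]
  IvoV (CAAGGT, off=1): starts [35, 58, 69, 77, 101, 111, 132, 149, 173, 211, 228, 234, 241, 264, 271, 288] → cuts [36, 59, 70, 78, 102, 112, 133, 150, 174, 212, 229, 235, 242, 265, 272, 289]

All cut coordinates (distinct, sorted): [14, 36, 52, 59, 70, 78, 85, 95, 102, 112, 118, 125, 133, 143, 150, 158, 165, 174, 185, 194, 205, 212, 229, 235, 242, 257, 265, 272, 279, 289]

Fragments:
  14→36: 22 bp
  36→52: 16 bp
  52→59: 7 bp
  59→70: 11 bp
  70→78: 8 bp
  78→85: 7 bp
  85→95: 10 bp
  95→102: 7 bp
  102→112: 10 bp
  112→118: 6 bp
  118→125: 7 bp
  125→133: 8 bp
  133→143: 10 bp
  143→150: 7 bp
  150→158: 8 bp
  158→165: 7 bp
  165→174: 9 bp
  174→185: 11 bp
  185→194: 9 bp
  194→205: 11 bp
  205→212: 7 bp
  212→229: 17 bp
  229→235: 6 bp
  235→242: 7 bp
  242→257: 15 bp
  257→265: 8 bp
  265→272: 7 bp
  272→279: 7 bp
  279→289: 10 bp
  289→14 (wrap): 293-289+14 = 18 bp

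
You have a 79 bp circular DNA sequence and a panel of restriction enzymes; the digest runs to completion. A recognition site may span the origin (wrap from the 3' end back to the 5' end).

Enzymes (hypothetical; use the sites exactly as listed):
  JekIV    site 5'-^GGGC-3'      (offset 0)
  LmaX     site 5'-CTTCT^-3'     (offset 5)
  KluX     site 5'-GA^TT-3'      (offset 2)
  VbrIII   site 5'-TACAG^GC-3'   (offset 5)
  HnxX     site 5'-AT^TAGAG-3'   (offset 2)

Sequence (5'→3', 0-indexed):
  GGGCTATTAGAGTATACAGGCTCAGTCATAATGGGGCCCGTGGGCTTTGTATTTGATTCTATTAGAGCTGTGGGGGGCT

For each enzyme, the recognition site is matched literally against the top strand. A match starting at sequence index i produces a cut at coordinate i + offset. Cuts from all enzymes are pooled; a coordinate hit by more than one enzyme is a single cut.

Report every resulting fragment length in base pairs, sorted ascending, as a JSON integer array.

[5,6,7,8,12,12,14,15]

Site scan:
  JekIV GGGC/0: at [0, 33, 41, 74] ⇒ [0, 33, 41, 74]
  LmaX (CTTCT, off=5): no sites
  KluX GATT/2: at [54] ⇒ [56]
  VbrIII TACAGGC/5: at [14] ⇒ [19]
  HnxX ATTAGAG/2: at [5, 60] ⇒ [7, 62]

All cut coordinates (distinct, sorted): [0, 7, 19, 33, 41, 56, 62, 74]

Fragments:
  0→7: 7 bp
  7→19: 12 bp
  19→33: 14 bp
  33→41: 8 bp
  41→56: 15 bp
  56→62: 6 bp
  62→74: 12 bp
  74→0 (wrap): 79-74+0 = 5 bp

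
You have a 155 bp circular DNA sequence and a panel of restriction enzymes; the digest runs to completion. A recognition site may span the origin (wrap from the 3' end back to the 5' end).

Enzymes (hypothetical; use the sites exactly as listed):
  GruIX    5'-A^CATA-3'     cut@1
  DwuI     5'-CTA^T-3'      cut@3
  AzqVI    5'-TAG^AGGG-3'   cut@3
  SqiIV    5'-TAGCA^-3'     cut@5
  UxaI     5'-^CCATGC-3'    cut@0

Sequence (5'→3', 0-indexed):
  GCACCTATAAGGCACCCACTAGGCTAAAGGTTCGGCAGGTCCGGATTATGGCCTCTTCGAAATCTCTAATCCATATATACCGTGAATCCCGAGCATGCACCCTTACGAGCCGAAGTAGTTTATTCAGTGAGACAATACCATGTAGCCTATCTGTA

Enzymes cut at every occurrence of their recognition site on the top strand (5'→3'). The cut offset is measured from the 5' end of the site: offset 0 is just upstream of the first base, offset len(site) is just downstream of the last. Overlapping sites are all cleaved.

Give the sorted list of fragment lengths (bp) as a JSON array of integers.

Per-enzyme occurrences:
  GruIX (ACATA, off=1): no sites
  DwuI CTAT/3: at [4, 146] ⇒ [7, 149]
  AzqVI (TAGAGGG, off=3): no sites
  SqiIV TAGCA/5: at [153] ⇒ [3]
  UxaI (CCATGC, off=0): no sites

All cut coordinates (distinct, sorted): [3, 7, 149]

Fragments:
  3→7: 4 bp
  7→149: 142 bp
  149→3 (wrap): 155-149+3 = 9 bp

[4,9,142]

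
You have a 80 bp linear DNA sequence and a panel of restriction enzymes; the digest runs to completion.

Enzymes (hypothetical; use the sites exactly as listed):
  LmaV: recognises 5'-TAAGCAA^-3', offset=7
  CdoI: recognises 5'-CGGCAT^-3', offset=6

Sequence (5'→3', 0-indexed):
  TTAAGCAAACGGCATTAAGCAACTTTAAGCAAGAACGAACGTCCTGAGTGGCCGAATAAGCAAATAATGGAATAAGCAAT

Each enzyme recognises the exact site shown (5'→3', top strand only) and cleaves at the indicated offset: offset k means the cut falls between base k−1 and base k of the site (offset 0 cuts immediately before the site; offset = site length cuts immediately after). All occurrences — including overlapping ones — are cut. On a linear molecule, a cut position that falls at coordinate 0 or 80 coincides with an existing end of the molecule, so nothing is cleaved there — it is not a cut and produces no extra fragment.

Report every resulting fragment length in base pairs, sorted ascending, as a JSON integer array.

[1,7,7,8,10,16,31]

Site scan:
  LmaV (TAAGCAA, off=7): starts [1, 15, 25, 56, 72] → cuts [8, 22, 32, 63, 79]
  CdoI (CGGCAT, off=6): starts [9] → cuts [15]

Pooled cuts: [8, 15, 22, 32, 63, 79]

Fragments:
  [0,8): 8 bp
  [8,15): 7 bp
  [15,22): 7 bp
  [22,32): 10 bp
  [32,63): 31 bp
  [63,79): 16 bp
  [79,80): 1 bp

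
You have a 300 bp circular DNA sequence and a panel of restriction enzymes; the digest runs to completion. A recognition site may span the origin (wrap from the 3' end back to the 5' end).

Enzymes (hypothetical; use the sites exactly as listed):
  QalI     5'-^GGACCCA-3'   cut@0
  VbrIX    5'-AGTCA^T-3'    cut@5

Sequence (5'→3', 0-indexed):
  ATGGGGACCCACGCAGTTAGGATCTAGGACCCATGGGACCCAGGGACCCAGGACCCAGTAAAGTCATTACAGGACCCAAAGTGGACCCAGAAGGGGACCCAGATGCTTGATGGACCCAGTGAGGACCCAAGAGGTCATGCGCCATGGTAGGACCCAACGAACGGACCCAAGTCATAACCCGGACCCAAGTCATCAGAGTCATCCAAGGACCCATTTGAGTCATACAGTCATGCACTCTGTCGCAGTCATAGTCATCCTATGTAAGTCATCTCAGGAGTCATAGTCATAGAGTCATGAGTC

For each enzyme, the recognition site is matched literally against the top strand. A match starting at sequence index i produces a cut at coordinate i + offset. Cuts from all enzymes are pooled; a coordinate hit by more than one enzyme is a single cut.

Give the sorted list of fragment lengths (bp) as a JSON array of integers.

Scan for sites:
  QalI (GGACCCA, off=0): starts [4, 26, 35, 43, 50, 71, 82, 94, 111, 122, 149, 162, 180, 206] → cuts [4, 26, 35, 43, 50, 71, 82, 94, 111, 122, 149, 162, 180, 206]
  VbrIX (AGTCAT, off=5): starts [61, 169, 187, 196, 217, 225, 243, 249, 263, 275, 281, 289, 296] → cuts [1, 66, 174, 192, 201, 222, 230, 248, 254, 268, 280, 286, 294]

Pooled cuts: [1, 4, 26, 35, 43, 50, 66, 71, 82, 94, 111, 122, 149, 162, 174, 180, 192, 201, 206, 222, 230, 248, 254, 268, 280, 286, 294]

Fragments:
  1→4: 3 bp
  4→26: 22 bp
  26→35: 9 bp
  35→43: 8 bp
  43→50: 7 bp
  50→66: 16 bp
  66→71: 5 bp
  71→82: 11 bp
  82→94: 12 bp
  94→111: 17 bp
  111→122: 11 bp
  122→149: 27 bp
  149→162: 13 bp
  162→174: 12 bp
  174→180: 6 bp
  180→192: 12 bp
  192→201: 9 bp
  201→206: 5 bp
  206→222: 16 bp
  222→230: 8 bp
  230→248: 18 bp
  248→254: 6 bp
  254→268: 14 bp
  268→280: 12 bp
  280→286: 6 bp
  286→294: 8 bp
  294→1 (wrap): 300-294+1 = 7 bp

[3,5,5,6,6,6,7,7,8,8,8,9,9,11,11,12,12,12,12,13,14,16,16,17,18,22,27]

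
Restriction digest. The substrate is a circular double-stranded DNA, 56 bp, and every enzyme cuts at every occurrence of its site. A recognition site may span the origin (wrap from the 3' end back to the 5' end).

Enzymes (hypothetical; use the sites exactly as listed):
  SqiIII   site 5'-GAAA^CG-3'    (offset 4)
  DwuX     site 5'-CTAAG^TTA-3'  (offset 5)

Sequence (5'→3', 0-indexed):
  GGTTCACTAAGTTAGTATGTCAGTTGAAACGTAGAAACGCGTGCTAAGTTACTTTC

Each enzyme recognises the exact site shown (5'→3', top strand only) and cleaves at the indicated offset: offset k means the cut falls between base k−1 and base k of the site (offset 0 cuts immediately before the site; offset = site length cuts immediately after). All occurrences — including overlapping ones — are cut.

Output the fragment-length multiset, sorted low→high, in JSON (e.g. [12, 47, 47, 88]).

[8,11,18,19]

Per-enzyme occurrences:
  SqiIII (GAAACG, off=4): starts [25, 33] → cuts [29, 37]
  DwuX (CTAAGTTA, off=5): starts [6, 43] → cuts [11, 48]

All cut coordinates (distinct, sorted): [11, 29, 37, 48]

Fragments:
  11→29: 18 bp
  29→37: 8 bp
  37→48: 11 bp
  48→11 (wrap): 56-48+11 = 19 bp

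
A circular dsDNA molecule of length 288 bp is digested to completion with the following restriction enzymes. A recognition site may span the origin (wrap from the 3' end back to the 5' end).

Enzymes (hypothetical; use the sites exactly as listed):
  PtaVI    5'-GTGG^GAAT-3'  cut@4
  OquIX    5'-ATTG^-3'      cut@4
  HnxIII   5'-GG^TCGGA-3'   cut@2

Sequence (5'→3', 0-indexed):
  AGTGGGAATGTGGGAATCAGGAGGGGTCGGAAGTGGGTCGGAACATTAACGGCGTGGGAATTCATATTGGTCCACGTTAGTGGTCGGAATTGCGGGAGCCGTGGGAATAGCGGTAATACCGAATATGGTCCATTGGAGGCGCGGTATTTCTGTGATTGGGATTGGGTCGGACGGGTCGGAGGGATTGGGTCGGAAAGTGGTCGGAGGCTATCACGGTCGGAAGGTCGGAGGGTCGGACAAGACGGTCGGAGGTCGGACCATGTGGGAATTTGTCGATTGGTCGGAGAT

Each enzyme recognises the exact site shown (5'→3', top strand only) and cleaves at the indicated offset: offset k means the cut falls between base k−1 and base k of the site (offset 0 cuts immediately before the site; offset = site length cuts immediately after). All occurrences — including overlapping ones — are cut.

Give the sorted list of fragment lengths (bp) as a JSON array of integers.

[1,2,2,6,7,8,8,8,9,9,11,11,12,12,12,13,13,13,13,14,14,16,20,23,31]

Site scan:
  PtaVI GTGGGAAT/4: at [1, 9, 53, 100, 261] ⇒ [5, 13, 57, 104, 265]
  OquIX ATTG/4: at [65, 88, 131, 154, 160, 183, 275] ⇒ [69, 92, 135, 158, 164, 187, 279]
  HnxIII GGTCGGA/2: at [24, 35, 81, 164, 173, 187, 198, 214, 222, 230, 243, 250, 278] ⇒ [26, 37, 83, 166, 175, 189, 200, 216, 224, 232, 245, 252, 280]

Pooled cuts: [5, 13, 26, 37, 57, 69, 83, 92, 104, 135, 158, 164, 166, 175, 187, 189, 200, 216, 224, 232, 245, 252, 265, 279, 280]

Fragments:
  5→13: 8 bp
  13→26: 13 bp
  26→37: 11 bp
  37→57: 20 bp
  57→69: 12 bp
  69→83: 14 bp
  83→92: 9 bp
  92→104: 12 bp
  104→135: 31 bp
  135→158: 23 bp
  158→164: 6 bp
  164→166: 2 bp
  166→175: 9 bp
  175→187: 12 bp
  187→189: 2 bp
  189→200: 11 bp
  200→216: 16 bp
  216→224: 8 bp
  224→232: 8 bp
  232→245: 13 bp
  245→252: 7 bp
  252→265: 13 bp
  265→279: 14 bp
  279→280: 1 bp
  280→5 (wrap): 288-280+5 = 13 bp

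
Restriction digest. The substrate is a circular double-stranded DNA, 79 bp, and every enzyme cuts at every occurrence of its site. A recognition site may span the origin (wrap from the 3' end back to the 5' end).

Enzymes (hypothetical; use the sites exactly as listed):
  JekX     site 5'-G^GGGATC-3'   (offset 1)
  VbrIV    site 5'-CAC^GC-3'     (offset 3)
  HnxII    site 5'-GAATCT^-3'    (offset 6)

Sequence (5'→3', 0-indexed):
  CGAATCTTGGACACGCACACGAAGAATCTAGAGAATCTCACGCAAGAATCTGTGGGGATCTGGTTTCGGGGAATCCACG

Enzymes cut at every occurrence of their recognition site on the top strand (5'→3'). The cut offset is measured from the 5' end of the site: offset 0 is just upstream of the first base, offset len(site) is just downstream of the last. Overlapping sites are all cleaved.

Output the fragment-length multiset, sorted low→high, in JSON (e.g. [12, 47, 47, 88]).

Site scan:
  JekX (GGGGATC, off=1): starts [53] → cuts [54]
  VbrIV (CACGC, off=3): starts [11, 38, 75] → cuts [14, 41, 78]
  HnxII (GAATCT, off=6): starts [1, 23, 32, 45] → cuts [7, 29, 38, 51]

All cut coordinates (distinct, sorted): [7, 14, 29, 38, 41, 51, 54, 78]

Fragments:
  7→14: 7 bp
  14→29: 15 bp
  29→38: 9 bp
  38→41: 3 bp
  41→51: 10 bp
  51→54: 3 bp
  54→78: 24 bp
  78→7 (wrap): 79-78+7 = 8 bp

[3,3,7,8,9,10,15,24]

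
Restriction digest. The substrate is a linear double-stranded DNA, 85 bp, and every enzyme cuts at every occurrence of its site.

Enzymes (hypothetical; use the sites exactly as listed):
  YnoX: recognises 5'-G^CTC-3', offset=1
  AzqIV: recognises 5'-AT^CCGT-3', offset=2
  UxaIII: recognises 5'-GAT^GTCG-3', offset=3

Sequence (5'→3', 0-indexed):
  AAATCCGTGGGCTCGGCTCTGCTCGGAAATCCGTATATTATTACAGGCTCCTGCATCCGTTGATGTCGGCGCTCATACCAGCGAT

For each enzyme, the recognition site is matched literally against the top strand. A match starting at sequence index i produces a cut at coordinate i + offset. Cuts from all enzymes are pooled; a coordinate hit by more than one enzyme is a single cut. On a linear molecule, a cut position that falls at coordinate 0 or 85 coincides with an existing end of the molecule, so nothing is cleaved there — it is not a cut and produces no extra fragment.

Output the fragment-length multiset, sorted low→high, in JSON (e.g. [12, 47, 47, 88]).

Per-enzyme occurrences:
  YnoX GCTC/1: at [10, 15, 20, 46, 70] ⇒ [11, 16, 21, 47, 71]
  AzqIV ATCCGT/2: at [2, 28, 54] ⇒ [4, 30, 56]
  UxaIII GATGTCG/3: at [61] ⇒ [64]

All cut coordinates (distinct, sorted): [4, 11, 16, 21, 30, 47, 56, 64, 71]

Fragments:
  [0,4): 4 bp
  [4,11): 7 bp
  [11,16): 5 bp
  [16,21): 5 bp
  [21,30): 9 bp
  [30,47): 17 bp
  [47,56): 9 bp
  [56,64): 8 bp
  [64,71): 7 bp
  [71,85): 14 bp

[4,5,5,7,7,8,9,9,14,17]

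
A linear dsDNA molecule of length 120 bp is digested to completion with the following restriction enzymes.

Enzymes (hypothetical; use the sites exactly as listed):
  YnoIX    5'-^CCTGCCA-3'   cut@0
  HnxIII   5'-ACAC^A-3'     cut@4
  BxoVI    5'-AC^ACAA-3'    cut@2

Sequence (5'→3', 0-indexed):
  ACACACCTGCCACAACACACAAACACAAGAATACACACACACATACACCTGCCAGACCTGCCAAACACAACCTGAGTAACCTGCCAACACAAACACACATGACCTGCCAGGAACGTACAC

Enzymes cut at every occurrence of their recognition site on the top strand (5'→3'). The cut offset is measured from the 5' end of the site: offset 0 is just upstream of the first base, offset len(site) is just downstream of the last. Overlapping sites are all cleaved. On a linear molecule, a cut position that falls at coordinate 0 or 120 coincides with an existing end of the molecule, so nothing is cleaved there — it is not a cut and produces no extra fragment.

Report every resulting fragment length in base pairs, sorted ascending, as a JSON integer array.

Site scan:
  YnoIX CCTGCCA/0: at [5, 47, 56, 79, 102] ⇒ [5, 47, 56, 79, 102]
  HnxIII ACACA/4: at [0, 14, 16, 22, 32, 34, 36, 38, 64, 86, 92, 94] ⇒ [4, 18, 20, 26, 36, 38, 40, 42, 68, 90, 96, 98]
  BxoVI ACACAA/2: at [16, 22, 64, 86] ⇒ [18, 24, 66, 88]

Pooled cuts: [4, 5, 18, 20, 24, 26, 36, 38, 40, 42, 47, 56, 66, 68, 79, 88, 90, 96, 98, 102]

Fragment lengths:
  [0,4): 4 bp
  [4,5): 1 bp
  [5,18): 13 bp
  [18,20): 2 bp
  [20,24): 4 bp
  [24,26): 2 bp
  [26,36): 10 bp
  [36,38): 2 bp
  [38,40): 2 bp
  [40,42): 2 bp
  [42,47): 5 bp
  [47,56): 9 bp
  [56,66): 10 bp
  [66,68): 2 bp
  [68,79): 11 bp
  [79,88): 9 bp
  [88,90): 2 bp
  [90,96): 6 bp
  [96,98): 2 bp
  [98,102): 4 bp
  [102,120): 18 bp

[1,2,2,2,2,2,2,2,2,4,4,4,5,6,9,9,10,10,11,13,18]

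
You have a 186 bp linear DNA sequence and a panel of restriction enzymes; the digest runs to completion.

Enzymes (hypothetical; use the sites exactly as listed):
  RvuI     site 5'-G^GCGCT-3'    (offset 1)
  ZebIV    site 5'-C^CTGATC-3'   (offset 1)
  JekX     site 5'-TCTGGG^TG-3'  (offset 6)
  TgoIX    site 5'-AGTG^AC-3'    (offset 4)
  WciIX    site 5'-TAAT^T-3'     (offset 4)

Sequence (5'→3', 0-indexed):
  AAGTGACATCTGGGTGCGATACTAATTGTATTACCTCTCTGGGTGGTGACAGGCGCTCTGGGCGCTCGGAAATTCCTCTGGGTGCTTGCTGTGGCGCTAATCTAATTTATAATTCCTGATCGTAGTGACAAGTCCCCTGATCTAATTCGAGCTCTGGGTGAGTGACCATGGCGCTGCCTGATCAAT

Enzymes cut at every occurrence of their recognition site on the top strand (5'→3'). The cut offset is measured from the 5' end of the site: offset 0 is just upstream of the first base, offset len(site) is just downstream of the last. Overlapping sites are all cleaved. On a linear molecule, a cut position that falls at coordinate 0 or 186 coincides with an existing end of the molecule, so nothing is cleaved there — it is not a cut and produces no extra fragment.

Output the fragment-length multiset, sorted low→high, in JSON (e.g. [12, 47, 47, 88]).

[2,5,6,6,7,7,9,9,9,9,9,10,11,12,12,12,13,17,21]

Scan for sites:
  RvuI GGCGCT/1: at [51, 60, 92, 169] ⇒ [52, 61, 93, 170]
  ZebIV CCTGATC/1: at [114, 135, 176] ⇒ [115, 136, 177]
  JekX TCTGGGTG/6: at [8, 37, 76, 152] ⇒ [14, 43, 82, 158]
  TgoIX AGTGAC/4: at [1, 123, 160] ⇒ [5, 127, 164]
  WciIX TAATT/4: at [22, 102, 109, 142] ⇒ [26, 106, 113, 146]

All cut coordinates (distinct, sorted): [5, 14, 26, 43, 52, 61, 82, 93, 106, 113, 115, 127, 136, 146, 158, 164, 170, 177]

Fragments:
  [0,5): 5 bp
  [5,14): 9 bp
  [14,26): 12 bp
  [26,43): 17 bp
  [43,52): 9 bp
  [52,61): 9 bp
  [61,82): 21 bp
  [82,93): 11 bp
  [93,106): 13 bp
  [106,113): 7 bp
  [113,115): 2 bp
  [115,127): 12 bp
  [127,136): 9 bp
  [136,146): 10 bp
  [146,158): 12 bp
  [158,164): 6 bp
  [164,170): 6 bp
  [170,177): 7 bp
  [177,186): 9 bp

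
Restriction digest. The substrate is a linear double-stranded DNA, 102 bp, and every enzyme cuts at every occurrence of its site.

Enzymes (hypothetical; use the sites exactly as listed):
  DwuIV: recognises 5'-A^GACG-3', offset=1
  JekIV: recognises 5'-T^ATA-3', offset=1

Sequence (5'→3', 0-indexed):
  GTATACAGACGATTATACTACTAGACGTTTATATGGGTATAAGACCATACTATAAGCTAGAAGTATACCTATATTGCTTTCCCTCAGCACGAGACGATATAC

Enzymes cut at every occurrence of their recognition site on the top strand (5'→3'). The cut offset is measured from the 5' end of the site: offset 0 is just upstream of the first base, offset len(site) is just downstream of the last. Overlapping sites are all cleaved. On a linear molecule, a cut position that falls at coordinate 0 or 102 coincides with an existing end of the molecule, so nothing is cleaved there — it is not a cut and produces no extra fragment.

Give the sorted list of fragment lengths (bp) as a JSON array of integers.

Per-enzyme occurrences:
  DwuIV AGACG/1: at [6, 22, 91] ⇒ [7, 23, 92]
  JekIV TATA/1: at [1, 13, 29, 37, 50, 63, 69, 97] ⇒ [2, 14, 30, 38, 51, 64, 70, 98]

All cut coordinates (distinct, sorted): [2, 7, 14, 23, 30, 38, 51, 64, 70, 92, 98]

Fragments:
  [0,2): 2 bp
  [2,7): 5 bp
  [7,14): 7 bp
  [14,23): 9 bp
  [23,30): 7 bp
  [30,38): 8 bp
  [38,51): 13 bp
  [51,64): 13 bp
  [64,70): 6 bp
  [70,92): 22 bp
  [92,98): 6 bp
  [98,102): 4 bp

[2,4,5,6,6,7,7,8,9,13,13,22]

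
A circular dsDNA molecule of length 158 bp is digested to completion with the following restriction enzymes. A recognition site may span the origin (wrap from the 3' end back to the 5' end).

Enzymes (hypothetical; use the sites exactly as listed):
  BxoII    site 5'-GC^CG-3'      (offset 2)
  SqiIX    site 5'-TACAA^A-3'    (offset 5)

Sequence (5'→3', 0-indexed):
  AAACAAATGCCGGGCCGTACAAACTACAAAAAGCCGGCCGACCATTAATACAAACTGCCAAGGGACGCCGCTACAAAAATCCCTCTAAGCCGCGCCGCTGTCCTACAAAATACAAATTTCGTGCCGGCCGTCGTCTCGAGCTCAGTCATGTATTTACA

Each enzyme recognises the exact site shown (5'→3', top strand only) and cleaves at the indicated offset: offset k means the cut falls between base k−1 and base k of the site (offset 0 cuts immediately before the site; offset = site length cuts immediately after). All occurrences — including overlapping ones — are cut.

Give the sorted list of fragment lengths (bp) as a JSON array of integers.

Scan for sites:
  BxoII (GCCG, off=2): starts [8, 13, 32, 36, 66, 88, 93, 122, 126] → cuts [10, 15, 34, 38, 68, 90, 95, 124, 128]
  SqiIX (TACAAA, off=5): starts [17, 24, 48, 71, 103, 110, 154] → cuts [1, 22, 29, 53, 76, 108, 115]

All cut coordinates (distinct, sorted): [1, 10, 15, 22, 29, 34, 38, 53, 68, 76, 90, 95, 108, 115, 124, 128]

Fragments:
  1→10: 9 bp
  10→15: 5 bp
  15→22: 7 bp
  22→29: 7 bp
  29→34: 5 bp
  34→38: 4 bp
  38→53: 15 bp
  53→68: 15 bp
  68→76: 8 bp
  76→90: 14 bp
  90→95: 5 bp
  95→108: 13 bp
  108→115: 7 bp
  115→124: 9 bp
  124→128: 4 bp
  128→1 (wrap): 158-128+1 = 31 bp

[4,4,5,5,5,7,7,7,8,9,9,13,14,15,15,31]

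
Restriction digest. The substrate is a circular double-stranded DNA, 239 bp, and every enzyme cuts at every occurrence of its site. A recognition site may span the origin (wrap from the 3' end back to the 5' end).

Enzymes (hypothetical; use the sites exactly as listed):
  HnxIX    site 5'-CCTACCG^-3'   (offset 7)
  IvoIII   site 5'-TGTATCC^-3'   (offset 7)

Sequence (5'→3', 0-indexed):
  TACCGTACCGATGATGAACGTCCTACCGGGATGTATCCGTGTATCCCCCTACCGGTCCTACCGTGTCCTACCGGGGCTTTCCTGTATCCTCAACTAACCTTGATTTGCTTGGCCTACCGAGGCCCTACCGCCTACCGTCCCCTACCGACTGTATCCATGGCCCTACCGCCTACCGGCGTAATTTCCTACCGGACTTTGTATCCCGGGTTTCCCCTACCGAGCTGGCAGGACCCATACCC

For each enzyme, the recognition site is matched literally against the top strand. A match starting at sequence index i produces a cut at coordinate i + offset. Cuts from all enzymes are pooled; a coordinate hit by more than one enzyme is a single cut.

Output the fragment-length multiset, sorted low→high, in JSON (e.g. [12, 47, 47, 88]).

Per-enzyme occurrences:
  HnxIX (CCTACCG, off=7): starts [21, 47, 56, 66, 112, 123, 130, 140, 161, 168, 184, 212, 237] → cuts [5, 28, 54, 63, 73, 119, 130, 137, 147, 168, 175, 191, 219]
  IvoIII (TGTATCC, off=7): starts [31, 39, 82, 149, 196] → cuts [38, 46, 89, 156, 203]

All cut coordinates (distinct, sorted): [5, 28, 38, 46, 54, 63, 73, 89, 119, 130, 137, 147, 156, 168, 175, 191, 203, 219]

Fragments:
  5→28: 23 bp
  28→38: 10 bp
  38→46: 8 bp
  46→54: 8 bp
  54→63: 9 bp
  63→73: 10 bp
  73→89: 16 bp
  89→119: 30 bp
  119→130: 11 bp
  130→137: 7 bp
  137→147: 10 bp
  147→156: 9 bp
  156→168: 12 bp
  168→175: 7 bp
  175→191: 16 bp
  191→203: 12 bp
  203→219: 16 bp
  219→5 (wrap): 239-219+5 = 25 bp

[7,7,8,8,9,9,10,10,10,11,12,12,16,16,16,23,25,30]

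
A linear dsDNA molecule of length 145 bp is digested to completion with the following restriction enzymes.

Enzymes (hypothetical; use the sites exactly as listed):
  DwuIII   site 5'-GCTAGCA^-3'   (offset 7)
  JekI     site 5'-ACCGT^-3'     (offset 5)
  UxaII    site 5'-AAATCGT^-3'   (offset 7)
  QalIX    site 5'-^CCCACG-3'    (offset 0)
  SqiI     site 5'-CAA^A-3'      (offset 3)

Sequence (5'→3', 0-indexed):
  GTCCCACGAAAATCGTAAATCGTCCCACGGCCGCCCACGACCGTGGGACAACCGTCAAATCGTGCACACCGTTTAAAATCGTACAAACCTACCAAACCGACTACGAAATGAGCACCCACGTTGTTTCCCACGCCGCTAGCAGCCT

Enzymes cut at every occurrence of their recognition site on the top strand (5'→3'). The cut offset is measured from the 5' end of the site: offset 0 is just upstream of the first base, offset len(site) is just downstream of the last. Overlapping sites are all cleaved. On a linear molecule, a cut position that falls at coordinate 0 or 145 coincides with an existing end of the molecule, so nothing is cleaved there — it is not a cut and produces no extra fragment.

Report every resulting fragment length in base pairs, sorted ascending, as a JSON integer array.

Per-enzyme occurrences:
  DwuIII GCTAGCA/7: at [134] ⇒ [141]
  JekI ACCGT/5: at [39, 50, 67] ⇒ [44, 55, 72]
  UxaII AAATCGT/7: at [9, 16, 56, 75] ⇒ [16, 23, 63, 82]
  QalIX CCCACG/0: at [2, 23, 33, 114, 126] ⇒ [2, 23, 33, 114, 126]
  SqiI CAAA/3: at [55, 83, 92] ⇒ [58, 86, 95]

All cut coordinates (distinct, sorted): [2, 16, 23, 33, 44, 55, 58, 63, 72, 82, 86, 95, 114, 126, 141]

Fragments:
  [0,2): 2 bp
  [2,16): 14 bp
  [16,23): 7 bp
  [23,33): 10 bp
  [33,44): 11 bp
  [44,55): 11 bp
  [55,58): 3 bp
  [58,63): 5 bp
  [63,72): 9 bp
  [72,82): 10 bp
  [82,86): 4 bp
  [86,95): 9 bp
  [95,114): 19 bp
  [114,126): 12 bp
  [126,141): 15 bp
  [141,145): 4 bp

[2,3,4,4,5,7,9,9,10,10,11,11,12,14,15,19]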